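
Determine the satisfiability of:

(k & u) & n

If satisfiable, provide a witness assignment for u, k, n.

u: True, k: True, n: True

  k & u = True
Both conjuncts True, so the formula holds.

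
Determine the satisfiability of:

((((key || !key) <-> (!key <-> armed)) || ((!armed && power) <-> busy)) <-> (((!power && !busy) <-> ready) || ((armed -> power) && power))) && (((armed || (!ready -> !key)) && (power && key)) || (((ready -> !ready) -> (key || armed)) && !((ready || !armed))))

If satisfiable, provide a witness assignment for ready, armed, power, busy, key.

ready = True, armed = False, power = True, busy = True, key = True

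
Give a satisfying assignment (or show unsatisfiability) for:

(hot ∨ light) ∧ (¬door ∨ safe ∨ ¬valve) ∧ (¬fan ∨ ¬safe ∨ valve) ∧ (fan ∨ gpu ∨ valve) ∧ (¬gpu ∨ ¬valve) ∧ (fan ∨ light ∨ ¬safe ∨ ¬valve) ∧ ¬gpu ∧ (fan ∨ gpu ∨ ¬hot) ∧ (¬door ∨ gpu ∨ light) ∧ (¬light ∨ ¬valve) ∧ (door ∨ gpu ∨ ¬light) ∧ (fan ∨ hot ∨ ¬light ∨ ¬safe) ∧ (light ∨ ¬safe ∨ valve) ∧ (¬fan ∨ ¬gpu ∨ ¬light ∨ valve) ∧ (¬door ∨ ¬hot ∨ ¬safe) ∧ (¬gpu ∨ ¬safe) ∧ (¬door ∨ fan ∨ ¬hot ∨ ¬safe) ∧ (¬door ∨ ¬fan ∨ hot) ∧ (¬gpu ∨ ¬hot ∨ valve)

door = False; light = False; gpu = False; valve = True; safe = False; hot = True; fan = True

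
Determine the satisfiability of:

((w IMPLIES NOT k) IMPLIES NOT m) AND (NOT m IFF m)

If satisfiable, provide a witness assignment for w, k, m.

The conjunct NOT m IFF m is unsatisfiable on its own:
  m=F: evaluates to False.
  m=T: evaluates to False.
So the whole conjunction is unsatisfiable.

UNSATISFIABLE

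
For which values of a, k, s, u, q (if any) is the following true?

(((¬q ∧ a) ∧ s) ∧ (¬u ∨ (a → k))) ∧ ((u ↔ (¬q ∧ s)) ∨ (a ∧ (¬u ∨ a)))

a = True, k = True, s = True, u = True, q = False

  ((¬q ∧ a) ∧ s) ∧ (¬u ∨ (a → k)) = True
    (¬q ∧ a) ∧ s = True
      ¬q ∧ a = True
        ¬q = True
    ¬u ∨ (a → k) = True
      ¬u = False
      a → k = True
  (u ↔ (¬q ∧ s)) ∨ (a ∧ (¬u ∨ a)) = True
    u ↔ (¬q ∧ s) = True
      ¬q ∧ s = True
        ¬q = True
    a ∧ (¬u ∨ a) = True
      ¬u ∨ a = True
        ¬u = False
Both conjuncts True, so the formula holds.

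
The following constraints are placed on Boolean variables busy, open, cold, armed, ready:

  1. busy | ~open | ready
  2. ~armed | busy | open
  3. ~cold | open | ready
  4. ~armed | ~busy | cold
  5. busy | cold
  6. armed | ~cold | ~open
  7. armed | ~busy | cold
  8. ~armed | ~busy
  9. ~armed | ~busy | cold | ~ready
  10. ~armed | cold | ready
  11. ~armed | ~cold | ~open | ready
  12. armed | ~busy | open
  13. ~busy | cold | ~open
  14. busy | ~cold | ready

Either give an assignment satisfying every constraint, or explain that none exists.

Try busy = True:
  (~armed | ~busy) forces armed = False.
  (armed | ~busy | cold) forces cold = True.
  (armed | ~cold | ~open) forces open = False.
  clause (armed | ~busy | open) is falsified — backtrack.
So busy = False.
  then (busy | cold) forces cold = True.
  then (busy | ~cold | ready) forces ready = True.
Set open = True.
  then (armed | ~cold | ~open) forces armed = True.
All clauses satisfied.

busy = False, open = True, cold = True, armed = True, ready = True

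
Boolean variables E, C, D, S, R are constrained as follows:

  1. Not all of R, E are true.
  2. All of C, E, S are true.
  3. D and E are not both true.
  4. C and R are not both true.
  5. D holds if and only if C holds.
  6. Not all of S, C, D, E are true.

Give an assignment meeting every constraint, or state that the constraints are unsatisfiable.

Unsatisfiable — no assignment works.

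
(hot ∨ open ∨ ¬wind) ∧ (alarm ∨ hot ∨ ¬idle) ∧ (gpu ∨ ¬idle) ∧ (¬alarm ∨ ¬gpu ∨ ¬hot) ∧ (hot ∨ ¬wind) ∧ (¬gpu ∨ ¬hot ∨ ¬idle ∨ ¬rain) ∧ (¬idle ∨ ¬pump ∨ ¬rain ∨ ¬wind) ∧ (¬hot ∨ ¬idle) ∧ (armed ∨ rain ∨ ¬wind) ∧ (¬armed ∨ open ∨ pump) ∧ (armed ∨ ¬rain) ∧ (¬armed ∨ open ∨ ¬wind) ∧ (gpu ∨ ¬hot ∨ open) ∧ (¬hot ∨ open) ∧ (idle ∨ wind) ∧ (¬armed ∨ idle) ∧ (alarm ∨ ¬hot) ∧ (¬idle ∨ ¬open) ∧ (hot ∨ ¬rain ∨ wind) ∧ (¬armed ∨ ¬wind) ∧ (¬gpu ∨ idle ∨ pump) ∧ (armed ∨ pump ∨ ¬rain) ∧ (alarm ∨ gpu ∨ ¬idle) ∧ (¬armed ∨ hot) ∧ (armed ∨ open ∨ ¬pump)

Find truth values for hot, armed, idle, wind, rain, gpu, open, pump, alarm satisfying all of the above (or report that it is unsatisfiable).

Set hot = False.
  then (hot ∨ ¬wind) forces wind = False.
  then (idle ∨ wind) forces idle = True.
  then (¬idle ∨ ¬open) forces open = False.
  then (hot ∨ ¬rain ∨ wind) forces rain = False.
  then (¬armed ∨ hot) forces armed = False.
  then (armed ∨ open ∨ ¬pump) forces pump = False.
  then (alarm ∨ hot ∨ ¬idle) forces alarm = True.
  then (gpu ∨ ¬idle) forces gpu = True.
All clauses satisfied.

hot = False; armed = False; idle = True; wind = False; rain = False; gpu = True; open = False; pump = False; alarm = True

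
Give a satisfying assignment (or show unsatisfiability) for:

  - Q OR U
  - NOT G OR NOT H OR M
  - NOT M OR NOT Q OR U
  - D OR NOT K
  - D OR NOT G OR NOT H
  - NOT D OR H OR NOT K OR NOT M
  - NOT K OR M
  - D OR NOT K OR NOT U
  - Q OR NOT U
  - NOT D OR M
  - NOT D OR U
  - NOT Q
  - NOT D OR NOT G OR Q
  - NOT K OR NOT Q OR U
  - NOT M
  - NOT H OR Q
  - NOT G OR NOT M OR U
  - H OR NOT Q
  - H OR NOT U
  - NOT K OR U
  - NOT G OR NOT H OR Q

Unsatisfiable

Case Q = True:
  Clause (NOT Q) is falsified — contradiction.
Case Q = False:
  (Q OR U) forces U = True.
  Clause (Q OR NOT U) is falsified — contradiction.
Both cases fail, so the formula is unsatisfiable.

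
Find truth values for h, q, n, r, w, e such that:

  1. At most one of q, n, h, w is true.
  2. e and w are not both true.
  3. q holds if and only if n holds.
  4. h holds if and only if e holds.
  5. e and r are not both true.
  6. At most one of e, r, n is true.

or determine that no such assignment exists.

h = False; q = False; n = False; r = True; w = False; e = False

  (1) {q, n, h, w}: 0 true — at most one ✓
  (2) e=F, w=F — not both ✓
  (3) q=F, n=F — same ✓
  (4) h=F, e=F — same ✓
  (5) e=F, r=T — not both ✓
  (6) {e, r, n}: 1 true — at most one ✓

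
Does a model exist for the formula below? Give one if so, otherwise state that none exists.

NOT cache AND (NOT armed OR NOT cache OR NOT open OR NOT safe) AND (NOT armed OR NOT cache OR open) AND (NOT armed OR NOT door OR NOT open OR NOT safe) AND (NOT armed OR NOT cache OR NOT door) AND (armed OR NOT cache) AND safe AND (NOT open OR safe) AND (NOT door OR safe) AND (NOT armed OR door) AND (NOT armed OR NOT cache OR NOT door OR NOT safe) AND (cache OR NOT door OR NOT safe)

Unit clause (NOT cache) forces cache = False.
Unit clause (safe) forces safe = True.
In (cache OR NOT door OR NOT safe) only NOT door is left, so door = False.
In (NOT armed OR door) only NOT armed is left, so armed = False.
Set open = False.
All clauses satisfied.

open = False, door = False, cache = False, armed = False, safe = True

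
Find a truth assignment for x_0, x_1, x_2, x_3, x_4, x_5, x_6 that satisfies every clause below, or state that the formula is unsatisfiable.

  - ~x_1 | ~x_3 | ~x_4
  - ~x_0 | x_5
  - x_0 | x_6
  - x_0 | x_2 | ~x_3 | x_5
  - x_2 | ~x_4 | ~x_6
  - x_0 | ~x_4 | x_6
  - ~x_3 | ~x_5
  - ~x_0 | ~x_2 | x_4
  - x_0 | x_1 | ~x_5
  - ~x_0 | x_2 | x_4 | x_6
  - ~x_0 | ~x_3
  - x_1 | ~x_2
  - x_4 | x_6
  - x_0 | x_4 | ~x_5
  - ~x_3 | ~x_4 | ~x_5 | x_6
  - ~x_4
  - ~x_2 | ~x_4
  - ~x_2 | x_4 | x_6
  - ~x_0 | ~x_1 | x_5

x_0: False; x_1: True; x_2: True; x_3: False; x_4: False; x_5: False; x_6: True

Unit clause (~x_4) forces x_4 = False.
In (x_4 | x_6) only x_6 is left, so x_6 = True.
Set x_0 = False.
  then (x_0 | x_4 | ~x_5) forces x_5 = False.
Set x_1 = True.
Set x_2 = True.
Set x_3 = False.
All clauses satisfied.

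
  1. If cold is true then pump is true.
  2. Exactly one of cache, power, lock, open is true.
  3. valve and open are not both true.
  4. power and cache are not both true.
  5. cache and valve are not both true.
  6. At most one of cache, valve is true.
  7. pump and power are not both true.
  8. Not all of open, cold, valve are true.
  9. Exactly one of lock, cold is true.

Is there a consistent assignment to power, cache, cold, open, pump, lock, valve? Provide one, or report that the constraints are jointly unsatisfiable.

power: False, cache: False, cold: False, open: False, pump: False, lock: True, valve: True

  (1) cold=F ⇒ pump: vacuous ✓
  (2) {cache, power, lock, open}: 1 true — exactly one ✓
  (3) valve=T, open=F — not both ✓
  (4) power=F, cache=F — not both ✓
  (5) cache=F, valve=T — not both ✓
  (6) {cache, valve}: 1 true — at most one ✓
  (7) pump=F, power=F — not both ✓
  (8) {open, cold, valve}: 1/3 true — not all ✓
  (9) {lock, cold}: 1 true — exactly one ✓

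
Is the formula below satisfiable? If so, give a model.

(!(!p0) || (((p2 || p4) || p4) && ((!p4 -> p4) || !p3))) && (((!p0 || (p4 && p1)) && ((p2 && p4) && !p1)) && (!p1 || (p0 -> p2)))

p0=F, p1=F, p2=T, p3=F, p4=T

  !(!p0) || (((p2 || p4) || p4) && ((!p4 -> p4) || !p3)) = True
    !(!p0) = False
      !p0 = True
    ((p2 || p4) || p4) && ((!p4 -> p4) || !p3) = True
      (p2 || p4) || p4 = True
        p2 || p4 = True
      (!p4 -> p4) || !p3 = True
        !p4 -> p4 = True
          !p4 = False
        !p3 = True
  ((!p0 || (p4 && p1)) && ((p2 && p4) && !p1)) && (!p1 || (p0 -> p2)) = True
    (!p0 || (p4 && p1)) && ((p2 && p4) && !p1) = True
      !p0 || (p4 && p1) = True
        !p0 = True
        p4 && p1 = False
      (p2 && p4) && !p1 = True
        p2 && p4 = True
        !p1 = True
    !p1 || (p0 -> p2) = True
      !p1 = True
      p0 -> p2 = True
Both conjuncts True, so the formula holds.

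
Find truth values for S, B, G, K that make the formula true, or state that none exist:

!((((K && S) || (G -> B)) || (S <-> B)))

S = True; B = False; G = True; K = False

  !((((K && S) || (G -> B)) || (S <-> B))) = True
    ((K && S) || (G -> B)) || (S <-> B) = False
      (K && S) || (G -> B) = False
        K && S = False
        G -> B = False
      S <-> B = False
The formula evaluates to True.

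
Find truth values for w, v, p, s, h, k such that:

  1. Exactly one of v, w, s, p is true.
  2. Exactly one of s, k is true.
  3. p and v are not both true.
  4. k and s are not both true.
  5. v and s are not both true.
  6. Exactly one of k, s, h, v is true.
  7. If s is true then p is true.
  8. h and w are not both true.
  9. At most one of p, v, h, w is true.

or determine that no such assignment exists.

w: True; v: False; p: False; s: False; h: False; k: True

  (1) {v, w, s, p}: 1 true — exactly one ✓
  (2) {s, k}: 1 true — exactly one ✓
  (3) p=F, v=F — not both ✓
  (4) k=T, s=F — not both ✓
  (5) v=F, s=F — not both ✓
  (6) {k, s, h, v}: 1 true — exactly one ✓
  (7) s=F ⇒ p: vacuous ✓
  (8) h=F, w=T — not both ✓
  (9) {p, v, h, w}: 1 true — at most one ✓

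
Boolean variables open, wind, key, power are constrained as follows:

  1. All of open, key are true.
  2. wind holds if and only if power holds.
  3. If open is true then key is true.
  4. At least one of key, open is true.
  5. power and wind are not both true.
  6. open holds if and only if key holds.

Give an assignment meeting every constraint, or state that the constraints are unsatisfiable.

open=T, wind=F, key=T, power=F

  (1) {open, key}: all 2 true ✓
  (2) wind=F, power=F — same ✓
  (3) open=T ⇒ key: T ✓
  (4) {key, open}: 2 true — at least one ✓
  (5) power=F, wind=F — not both ✓
  (6) open=T, key=T — same ✓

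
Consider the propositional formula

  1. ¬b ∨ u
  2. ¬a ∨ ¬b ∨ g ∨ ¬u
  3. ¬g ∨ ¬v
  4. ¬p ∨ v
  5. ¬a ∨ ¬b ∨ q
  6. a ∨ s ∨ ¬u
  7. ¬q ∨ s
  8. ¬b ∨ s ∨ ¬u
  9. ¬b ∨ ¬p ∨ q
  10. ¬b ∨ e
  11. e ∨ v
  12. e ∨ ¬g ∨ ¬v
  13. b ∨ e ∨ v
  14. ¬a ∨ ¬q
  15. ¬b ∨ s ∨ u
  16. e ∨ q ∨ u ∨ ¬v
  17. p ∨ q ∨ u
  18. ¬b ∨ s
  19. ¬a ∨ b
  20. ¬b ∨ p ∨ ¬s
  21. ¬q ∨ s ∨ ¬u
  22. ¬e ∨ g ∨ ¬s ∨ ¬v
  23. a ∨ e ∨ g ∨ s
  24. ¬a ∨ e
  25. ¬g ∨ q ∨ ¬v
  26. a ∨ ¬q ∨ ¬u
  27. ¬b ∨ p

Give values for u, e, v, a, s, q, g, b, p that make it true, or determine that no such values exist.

Set u = True.
Set e = True.
Try v = True:
  (¬g ∨ ¬v) forces g = False.
  (¬e ∨ g ∨ ¬s ∨ ¬v) forces s = False.
  (a ∨ s ∨ ¬u) forces a = True.
  (¬a ∨ ¬b ∨ g ∨ ¬u) forces b = False.
  clause (¬a ∨ b) is falsified — backtrack.
So v = False.
  then (¬p ∨ v) forces p = False.
  then (¬b ∨ p) forces b = False.
  then (¬a ∨ b) forces a = False.
  then (a ∨ ¬q ∨ ¬u) forces q = False.
  then (a ∨ s ∨ ¬u) forces s = True.
Set g = True.
All clauses satisfied.

u = True, e = True, v = False, a = False, s = True, q = False, g = True, b = False, p = False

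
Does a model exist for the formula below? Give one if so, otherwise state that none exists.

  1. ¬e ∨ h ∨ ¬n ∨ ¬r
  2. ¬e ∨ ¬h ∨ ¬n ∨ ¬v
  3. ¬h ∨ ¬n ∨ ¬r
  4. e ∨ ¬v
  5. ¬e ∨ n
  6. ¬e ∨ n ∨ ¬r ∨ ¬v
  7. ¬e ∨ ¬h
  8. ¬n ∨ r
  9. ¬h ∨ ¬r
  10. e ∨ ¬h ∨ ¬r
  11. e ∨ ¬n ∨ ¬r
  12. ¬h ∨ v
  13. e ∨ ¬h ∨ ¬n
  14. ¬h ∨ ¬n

h = False, e = False, n = False, v = False, r = False

Try h = True:
  (¬e ∨ ¬h) forces e = False.
  (e ∨ ¬v) forces v = False.
  clause (¬h ∨ v) is falsified — backtrack.
So h = False.
Set e = False.
  then (e ∨ ¬v) forces v = False.
Try n = True:
  (¬n ∨ r) forces r = True.
  clause (e ∨ ¬n ∨ ¬r) is falsified — backtrack.
So n = False.
Set r = False.
All clauses satisfied.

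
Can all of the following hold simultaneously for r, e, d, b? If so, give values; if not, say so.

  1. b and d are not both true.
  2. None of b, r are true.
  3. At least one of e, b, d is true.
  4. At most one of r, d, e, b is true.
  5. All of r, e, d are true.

The formula is unsatisfiable.

Case r = True:
  Constraint (2) is violated (r=T) — contradiction.
Case r = False:
  Constraint (5) is violated (r=F) — contradiction.
Both cases fail — unsatisfiable.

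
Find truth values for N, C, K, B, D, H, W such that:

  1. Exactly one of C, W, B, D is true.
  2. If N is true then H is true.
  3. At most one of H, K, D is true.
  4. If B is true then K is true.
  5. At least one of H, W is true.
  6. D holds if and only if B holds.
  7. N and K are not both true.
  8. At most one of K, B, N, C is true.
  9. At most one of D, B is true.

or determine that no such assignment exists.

N = False, C = False, K = False, B = False, D = False, H = True, W = True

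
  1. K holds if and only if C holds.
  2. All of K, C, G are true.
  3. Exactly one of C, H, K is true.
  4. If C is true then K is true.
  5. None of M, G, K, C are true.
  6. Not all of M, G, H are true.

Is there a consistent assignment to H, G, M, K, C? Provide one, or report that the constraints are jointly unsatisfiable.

Case G = True:
  Constraint (5) is violated (G=T) — contradiction.
Case G = False:
  Constraint (2) is violated (G=F) — contradiction.
Both cases fail — unsatisfiable.

UNSATISFIABLE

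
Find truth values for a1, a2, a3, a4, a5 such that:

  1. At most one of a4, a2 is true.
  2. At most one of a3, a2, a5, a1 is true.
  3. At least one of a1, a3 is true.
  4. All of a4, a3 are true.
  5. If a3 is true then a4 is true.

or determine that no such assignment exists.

a1: False, a2: False, a3: True, a4: True, a5: False

  (1) {a4, a2}: 1 true — at most one ✓
  (2) {a3, a2, a5, a1}: 1 true — at most one ✓
  (3) {a1, a3}: 1 true — at least one ✓
  (4) {a4, a3}: all 2 true ✓
  (5) a3=T ⇒ a4: T ✓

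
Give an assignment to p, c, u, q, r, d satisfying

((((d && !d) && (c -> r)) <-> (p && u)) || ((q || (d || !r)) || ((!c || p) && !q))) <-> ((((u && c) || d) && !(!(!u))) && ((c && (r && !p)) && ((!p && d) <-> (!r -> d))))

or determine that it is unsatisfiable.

p=F, c=T, u=F, q=T, r=T, d=T

  ((((d && !d) && (c -> r)) <-> (p && u)) || ((q || (d || !r)) || ((!c || p) && !q))) <-> ((((u && c) || d) && !(!(!u))) && ((c && (r && !p)) && ((!p && d) <-> (!r -> d)))) = True
    (((d && !d) && (c -> r)) <-> (p && u)) || ((q || (d || !r)) || ((!c || p) && !q)) = True
      ((d && !d) && (c -> r)) <-> (p && u) = True
        (d && !d) && (c -> r) = False
          d && !d = False
            !d = False
          c -> r = True
        p && u = False
      (q || (d || !r)) || ((!c || p) && !q) = True
        q || (d || !r) = True
          d || !r = True
            !r = False
        (!c || p) && !q = False
          !c || p = False
            !c = False
          !q = False
    (((u && c) || d) && !(!(!u))) && ((c && (r && !p)) && ((!p && d) <-> (!r -> d))) = True
      ((u && c) || d) && !(!(!u)) = True
        (u && c) || d = True
          u && c = False
        !(!(!u)) = True
          !(!u) = False
            !u = True
      (c && (r && !p)) && ((!p && d) <-> (!r -> d)) = True
        c && (r && !p) = True
          r && !p = True
            !p = True
        (!p && d) <-> (!r -> d) = True
          !p && d = True
            !p = True
          !r -> d = True
            !r = False
The formula evaluates to True.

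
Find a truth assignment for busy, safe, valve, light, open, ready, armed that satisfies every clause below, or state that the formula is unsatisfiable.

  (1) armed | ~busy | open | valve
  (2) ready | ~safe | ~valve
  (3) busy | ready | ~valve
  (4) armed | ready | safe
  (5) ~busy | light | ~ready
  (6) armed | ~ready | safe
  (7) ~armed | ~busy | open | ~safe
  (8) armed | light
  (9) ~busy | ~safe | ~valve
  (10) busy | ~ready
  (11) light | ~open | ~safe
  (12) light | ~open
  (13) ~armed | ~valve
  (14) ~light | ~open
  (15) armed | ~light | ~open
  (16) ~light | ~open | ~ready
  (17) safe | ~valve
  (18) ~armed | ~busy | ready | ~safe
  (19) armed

Unit clause (armed) forces armed = True.
In (~armed | ~valve) only ~valve is left, so valve = False.
Set busy = False.
  then (busy | ~ready) forces ready = False.
Set safe = True.
Set light = False.
  then (light | ~open | ~safe) forces open = False.
All clauses satisfied.

busy = False, safe = True, valve = False, light = False, open = False, ready = False, armed = True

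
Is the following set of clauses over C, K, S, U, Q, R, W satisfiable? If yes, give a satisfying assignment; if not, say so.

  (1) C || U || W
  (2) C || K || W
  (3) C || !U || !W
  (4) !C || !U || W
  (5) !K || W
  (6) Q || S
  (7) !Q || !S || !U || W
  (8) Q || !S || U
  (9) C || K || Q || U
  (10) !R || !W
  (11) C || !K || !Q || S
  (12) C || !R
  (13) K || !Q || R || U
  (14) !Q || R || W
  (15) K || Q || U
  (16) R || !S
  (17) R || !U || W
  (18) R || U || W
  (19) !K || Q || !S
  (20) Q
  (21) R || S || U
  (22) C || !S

Unit clause (Q) forces Q = True.
Set C = True.
Set K = False.
Set S = False.
Set U = False.
  then (K || !Q || R || U) forces R = True.
  then (!R || !W) forces W = False.
All clauses satisfied.

C=T, K=F, S=F, U=F, Q=T, R=T, W=F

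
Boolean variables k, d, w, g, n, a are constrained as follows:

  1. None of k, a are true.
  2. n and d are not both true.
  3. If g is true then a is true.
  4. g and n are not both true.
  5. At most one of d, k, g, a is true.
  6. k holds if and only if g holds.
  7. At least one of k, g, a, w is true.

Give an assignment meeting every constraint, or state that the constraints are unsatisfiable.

k = False; d = False; w = True; g = False; n = False; a = False

  (1) {k, a}: 0 true — none ✓
  (2) n=F, d=F — not both ✓
  (3) g=F ⇒ a: vacuous ✓
  (4) g=F, n=F — not both ✓
  (5) {d, k, g, a}: 0 true — at most one ✓
  (6) k=F, g=F — same ✓
  (7) {k, g, a, w}: 1 true — at least one ✓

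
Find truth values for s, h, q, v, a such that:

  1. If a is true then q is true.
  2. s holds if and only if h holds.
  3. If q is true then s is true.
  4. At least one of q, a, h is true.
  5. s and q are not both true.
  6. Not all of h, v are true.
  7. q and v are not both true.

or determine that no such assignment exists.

s = True; h = True; q = False; v = False; a = False

  (1) a=F ⇒ q: vacuous ✓
  (2) s=T, h=T — same ✓
  (3) q=F ⇒ s: vacuous ✓
  (4) {q, a, h}: 1 true — at least one ✓
  (5) s=T, q=F — not both ✓
  (6) {h, v}: 1/2 true — not all ✓
  (7) q=F, v=F — not both ✓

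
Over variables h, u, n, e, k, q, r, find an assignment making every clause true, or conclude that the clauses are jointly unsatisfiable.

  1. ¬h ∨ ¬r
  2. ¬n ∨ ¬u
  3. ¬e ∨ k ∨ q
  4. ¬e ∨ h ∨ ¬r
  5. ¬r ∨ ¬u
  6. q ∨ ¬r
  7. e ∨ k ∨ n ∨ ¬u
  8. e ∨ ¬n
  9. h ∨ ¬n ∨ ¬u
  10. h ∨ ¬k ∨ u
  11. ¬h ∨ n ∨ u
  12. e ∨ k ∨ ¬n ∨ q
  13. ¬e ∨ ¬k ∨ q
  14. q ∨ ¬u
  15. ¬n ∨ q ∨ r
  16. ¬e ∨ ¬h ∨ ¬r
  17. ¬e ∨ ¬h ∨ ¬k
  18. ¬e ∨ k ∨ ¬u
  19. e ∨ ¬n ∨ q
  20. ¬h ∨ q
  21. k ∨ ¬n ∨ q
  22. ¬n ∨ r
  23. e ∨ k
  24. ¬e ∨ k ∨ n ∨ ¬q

Set h = True.
  then (¬h ∨ ¬r) forces r = False.
  then (¬h ∨ q) forces q = True.
  then (¬n ∨ r) forces n = False.
  then (¬h ∨ n ∨ u) forces u = True.
Try e = True:
  (¬e ∨ ¬h ∨ ¬k) forces k = False.
  clause (¬e ∨ k ∨ ¬u) is falsified — backtrack.
So e = False.
  then (e ∨ k ∨ n ∨ ¬u) forces k = True.
All clauses satisfied.

h = True; u = True; n = False; e = False; k = True; q = True; r = False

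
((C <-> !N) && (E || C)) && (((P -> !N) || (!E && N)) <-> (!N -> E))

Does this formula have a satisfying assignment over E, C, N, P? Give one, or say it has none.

E = True; C = True; N = False; P = True

  (C <-> !N) && (E || C) = True
    C <-> !N = True
      !N = True
    E || C = True
  ((P -> !N) || (!E && N)) <-> (!N -> E) = True
    (P -> !N) || (!E && N) = True
      P -> !N = True
        !N = True
      !E && N = False
        !E = False
    !N -> E = True
      !N = True
Both conjuncts True, so the formula holds.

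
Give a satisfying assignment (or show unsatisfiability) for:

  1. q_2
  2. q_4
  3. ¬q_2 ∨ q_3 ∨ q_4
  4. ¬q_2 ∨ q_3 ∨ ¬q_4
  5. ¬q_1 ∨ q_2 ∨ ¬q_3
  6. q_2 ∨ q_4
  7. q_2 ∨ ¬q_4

q_1 = False; q_2 = True; q_3 = True; q_4 = True

Unit clause (q_2) forces q_2 = True.
Unit clause (q_4) forces q_4 = True.
In (¬q_2 ∨ q_3 ∨ ¬q_4) only q_3 is left, so q_3 = True.
Set q_1 = False.
Check each clause:
  (q_2): q_2 holds.
  (q_4): q_4 holds.
  (¬q_2 ∨ q_3 ∨ q_4): q_3 holds.
  (¬q_2 ∨ q_3 ∨ ¬q_4): q_3 holds.
  (¬q_1 ∨ q_2 ∨ ¬q_3): ¬q_1 holds.
  (q_2 ∨ q_4): q_2 holds.
  (q_2 ∨ ¬q_4): q_2 holds.
All clauses satisfied.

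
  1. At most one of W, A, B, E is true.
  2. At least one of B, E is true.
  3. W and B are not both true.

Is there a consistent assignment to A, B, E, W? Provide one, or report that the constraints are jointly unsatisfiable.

A=F, B=F, E=T, W=F

  (1) {W, A, B, E}: 1 true — at most one ✓
  (2) {B, E}: 1 true — at least one ✓
  (3) W=F, B=F — not both ✓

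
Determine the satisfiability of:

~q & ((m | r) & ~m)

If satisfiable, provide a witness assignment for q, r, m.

q = False; r = True; m = False

  ~q = True
  (m | r) & ~m = True
    m | r = True
    ~m = True
Both conjuncts True, so the formula holds.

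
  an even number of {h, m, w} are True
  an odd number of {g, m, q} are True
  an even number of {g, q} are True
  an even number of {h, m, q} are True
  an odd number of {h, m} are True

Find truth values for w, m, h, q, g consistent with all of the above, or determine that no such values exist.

w=T, m=T, h=F, q=T, g=T

{h, m, w}: 2 true → even ✓
{g, m, q}: 3 true → odd ✓
{g, q}: 2 true → even ✓
{h, m, q}: 2 true → even ✓
{h, m}: 1 true → odd ✓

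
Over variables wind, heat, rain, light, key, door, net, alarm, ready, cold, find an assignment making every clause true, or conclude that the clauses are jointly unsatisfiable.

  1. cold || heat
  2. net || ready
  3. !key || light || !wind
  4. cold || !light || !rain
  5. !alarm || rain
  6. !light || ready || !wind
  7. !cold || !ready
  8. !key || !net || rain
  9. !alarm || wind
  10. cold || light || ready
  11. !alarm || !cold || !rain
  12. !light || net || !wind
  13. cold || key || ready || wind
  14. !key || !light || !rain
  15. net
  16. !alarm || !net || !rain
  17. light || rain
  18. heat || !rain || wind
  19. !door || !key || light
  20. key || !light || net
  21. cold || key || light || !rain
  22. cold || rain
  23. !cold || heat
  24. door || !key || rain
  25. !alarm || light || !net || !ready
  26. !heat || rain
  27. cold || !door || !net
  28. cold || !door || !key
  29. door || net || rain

wind = False; heat = True; rain = True; light = False; key = False; door = True; net = True; alarm = False; ready = False; cold = True

Unit clause (net) forces net = True.
Set wind = False.
  then (!alarm || wind) forces alarm = False.
Set heat = True.
  then (!heat || rain) forces rain = True.
Set light = False.
Set key = False.
  then (cold || key || light || !rain) forces cold = True.
  then (!cold || !ready) forces ready = False.
Set door = True.
All clauses satisfied.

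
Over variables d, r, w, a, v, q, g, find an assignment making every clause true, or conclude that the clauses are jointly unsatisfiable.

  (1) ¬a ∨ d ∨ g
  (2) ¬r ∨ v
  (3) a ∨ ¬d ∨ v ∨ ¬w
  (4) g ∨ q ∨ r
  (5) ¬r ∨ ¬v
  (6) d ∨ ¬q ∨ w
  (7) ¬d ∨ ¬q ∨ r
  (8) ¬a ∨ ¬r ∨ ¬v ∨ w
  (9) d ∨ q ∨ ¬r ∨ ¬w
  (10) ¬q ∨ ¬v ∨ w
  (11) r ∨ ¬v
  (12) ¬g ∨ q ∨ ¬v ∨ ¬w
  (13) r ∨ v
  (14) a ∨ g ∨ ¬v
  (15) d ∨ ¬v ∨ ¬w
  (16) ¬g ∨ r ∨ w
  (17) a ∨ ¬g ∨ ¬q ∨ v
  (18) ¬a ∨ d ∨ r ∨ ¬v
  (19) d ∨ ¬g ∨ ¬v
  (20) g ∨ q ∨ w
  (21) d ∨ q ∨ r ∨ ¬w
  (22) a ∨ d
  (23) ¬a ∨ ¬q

UNSATISFIABLE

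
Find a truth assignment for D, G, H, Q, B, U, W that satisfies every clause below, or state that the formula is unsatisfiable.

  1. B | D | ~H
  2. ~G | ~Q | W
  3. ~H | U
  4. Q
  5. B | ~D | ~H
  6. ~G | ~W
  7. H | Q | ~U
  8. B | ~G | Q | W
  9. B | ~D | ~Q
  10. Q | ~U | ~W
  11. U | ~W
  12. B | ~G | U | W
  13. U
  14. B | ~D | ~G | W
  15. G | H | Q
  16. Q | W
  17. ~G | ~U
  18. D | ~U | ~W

D = True, G = False, H = True, Q = True, B = True, U = True, W = False

Unit clause (Q) forces Q = True.
Unit clause (U) forces U = True.
In (~G | ~U) only ~G is left, so G = False.
Set D = True.
  then (B | ~D | ~Q) forces B = True.
Set H = True.
Set W = False.
All clauses satisfied.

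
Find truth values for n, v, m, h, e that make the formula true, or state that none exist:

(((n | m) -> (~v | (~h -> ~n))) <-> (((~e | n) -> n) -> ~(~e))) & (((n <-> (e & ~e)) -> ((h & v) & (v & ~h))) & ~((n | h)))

No satisfying assignment exists.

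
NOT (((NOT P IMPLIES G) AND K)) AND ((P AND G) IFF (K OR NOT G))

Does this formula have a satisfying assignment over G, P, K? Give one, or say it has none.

G = True, P = False, K = False

  NOT (((NOT P IMPLIES G) AND K)) = True
    (NOT P IMPLIES G) AND K = False
      NOT P IMPLIES G = True
        NOT P = True
  (P AND G) IFF (K OR NOT G) = True
    P AND G = False
    K OR NOT G = False
      NOT G = False
Both conjuncts True, so the formula holds.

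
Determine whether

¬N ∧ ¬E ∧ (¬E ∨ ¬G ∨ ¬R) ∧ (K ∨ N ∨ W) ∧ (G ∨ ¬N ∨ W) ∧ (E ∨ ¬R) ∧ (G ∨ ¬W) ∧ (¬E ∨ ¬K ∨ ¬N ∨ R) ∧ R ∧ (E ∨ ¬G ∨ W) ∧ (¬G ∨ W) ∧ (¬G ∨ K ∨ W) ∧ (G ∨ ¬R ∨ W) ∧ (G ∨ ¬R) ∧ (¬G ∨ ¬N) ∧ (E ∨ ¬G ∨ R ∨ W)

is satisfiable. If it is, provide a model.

UNSATISFIABLE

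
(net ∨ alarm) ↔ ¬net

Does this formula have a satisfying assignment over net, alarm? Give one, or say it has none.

net=F, alarm=T

  (net ∨ alarm) ↔ ¬net = True
    net ∨ alarm = True
    ¬net = True
The formula evaluates to True.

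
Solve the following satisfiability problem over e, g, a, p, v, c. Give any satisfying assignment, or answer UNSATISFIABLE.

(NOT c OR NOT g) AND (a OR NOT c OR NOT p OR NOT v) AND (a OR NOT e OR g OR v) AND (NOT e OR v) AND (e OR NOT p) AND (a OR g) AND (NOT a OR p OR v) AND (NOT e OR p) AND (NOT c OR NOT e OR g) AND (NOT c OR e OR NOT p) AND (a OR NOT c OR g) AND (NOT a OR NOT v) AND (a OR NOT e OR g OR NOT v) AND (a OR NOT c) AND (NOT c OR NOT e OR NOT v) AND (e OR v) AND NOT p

e = False, g = True, a = False, p = False, v = True, c = False

Unit clause (NOT p) forces p = False.
In (NOT e OR p) only NOT e is left, so e = False.
In (e OR v) only v is left, so v = True.
In (NOT a OR NOT v) only NOT a is left, so a = False.
In (a OR NOT c) only NOT c is left, so c = False.
In (a OR g) only g is left, so g = True.
All clauses satisfied.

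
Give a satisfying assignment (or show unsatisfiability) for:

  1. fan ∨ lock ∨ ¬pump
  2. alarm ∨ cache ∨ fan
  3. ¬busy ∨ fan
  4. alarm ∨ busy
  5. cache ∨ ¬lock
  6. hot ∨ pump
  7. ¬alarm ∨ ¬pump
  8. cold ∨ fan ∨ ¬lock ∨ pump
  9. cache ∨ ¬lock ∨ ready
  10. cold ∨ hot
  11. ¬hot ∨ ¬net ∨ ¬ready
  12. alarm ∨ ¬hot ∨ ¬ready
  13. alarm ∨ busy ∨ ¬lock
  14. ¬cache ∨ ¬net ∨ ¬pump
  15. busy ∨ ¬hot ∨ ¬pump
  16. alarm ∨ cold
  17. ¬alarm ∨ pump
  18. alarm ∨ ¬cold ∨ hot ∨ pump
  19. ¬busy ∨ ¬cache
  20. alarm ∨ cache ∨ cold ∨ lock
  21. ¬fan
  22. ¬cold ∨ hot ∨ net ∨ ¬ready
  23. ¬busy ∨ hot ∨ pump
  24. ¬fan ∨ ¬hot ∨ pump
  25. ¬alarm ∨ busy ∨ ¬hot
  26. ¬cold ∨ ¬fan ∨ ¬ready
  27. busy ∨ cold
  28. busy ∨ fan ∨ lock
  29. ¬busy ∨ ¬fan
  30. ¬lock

Case fan = True:
  Clause (¬fan) is falsified — contradiction.
Case fan = False:
  (¬busy ∨ fan) forces busy = False.
  (alarm ∨ busy) forces alarm = True.
  (¬alarm ∨ ¬pump) forces pump = False.
  Clause (¬alarm ∨ pump) is falsified — contradiction.
Both cases fail, so the formula is unsatisfiable.

UNSATISFIABLE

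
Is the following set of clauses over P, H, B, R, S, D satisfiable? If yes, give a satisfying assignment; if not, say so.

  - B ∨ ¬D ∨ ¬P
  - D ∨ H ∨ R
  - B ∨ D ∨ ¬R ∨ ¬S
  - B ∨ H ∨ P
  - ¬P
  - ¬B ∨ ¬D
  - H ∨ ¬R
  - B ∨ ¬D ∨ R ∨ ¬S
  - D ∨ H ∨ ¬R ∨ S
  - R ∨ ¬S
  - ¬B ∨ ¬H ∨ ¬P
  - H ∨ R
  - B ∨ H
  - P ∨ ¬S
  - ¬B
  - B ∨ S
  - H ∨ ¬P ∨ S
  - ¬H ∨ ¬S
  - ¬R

Case P = True:
  Clause (¬P) is falsified — contradiction.
Case P = False:
  (P ∨ ¬S) forces S = False.
  (¬B) forces B = False.
  Clause (B ∨ S) is falsified — contradiction.
Both cases fail, so the formula is unsatisfiable.

The formula is unsatisfiable.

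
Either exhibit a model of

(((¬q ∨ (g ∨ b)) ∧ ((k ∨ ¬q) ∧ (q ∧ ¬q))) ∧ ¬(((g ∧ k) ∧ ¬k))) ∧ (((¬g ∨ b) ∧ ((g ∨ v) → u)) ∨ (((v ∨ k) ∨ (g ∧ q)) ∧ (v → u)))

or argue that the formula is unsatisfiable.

Case q = True: the conjunct ¬q is False.
Case q = False: the conjunct q is False.
Both cases fail — unsatisfiable.

Unsatisfiable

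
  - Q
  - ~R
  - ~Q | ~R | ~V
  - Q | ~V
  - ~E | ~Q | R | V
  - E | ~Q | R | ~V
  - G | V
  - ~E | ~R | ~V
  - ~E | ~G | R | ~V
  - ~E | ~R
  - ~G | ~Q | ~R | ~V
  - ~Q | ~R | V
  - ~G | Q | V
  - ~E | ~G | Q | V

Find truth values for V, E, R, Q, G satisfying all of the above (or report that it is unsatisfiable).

V: True, E: True, R: False, Q: True, G: False

Unit clause (Q) forces Q = True.
Unit clause (~R) forces R = False.
Set V = True.
  then (E | ~Q | R | ~V) forces E = True.
  then (~E | ~G | R | ~V) forces G = False.
All clauses satisfied.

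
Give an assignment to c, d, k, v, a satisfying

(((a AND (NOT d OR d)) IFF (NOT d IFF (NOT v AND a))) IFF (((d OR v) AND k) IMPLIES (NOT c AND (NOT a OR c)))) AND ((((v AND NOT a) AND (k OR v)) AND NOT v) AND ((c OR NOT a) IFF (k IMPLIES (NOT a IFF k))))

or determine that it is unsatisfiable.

Case v = True: the conjunct NOT v is False.
Case v = False: the conjunct v is False.
Both cases fail — unsatisfiable.

Unsatisfiable — no assignment works.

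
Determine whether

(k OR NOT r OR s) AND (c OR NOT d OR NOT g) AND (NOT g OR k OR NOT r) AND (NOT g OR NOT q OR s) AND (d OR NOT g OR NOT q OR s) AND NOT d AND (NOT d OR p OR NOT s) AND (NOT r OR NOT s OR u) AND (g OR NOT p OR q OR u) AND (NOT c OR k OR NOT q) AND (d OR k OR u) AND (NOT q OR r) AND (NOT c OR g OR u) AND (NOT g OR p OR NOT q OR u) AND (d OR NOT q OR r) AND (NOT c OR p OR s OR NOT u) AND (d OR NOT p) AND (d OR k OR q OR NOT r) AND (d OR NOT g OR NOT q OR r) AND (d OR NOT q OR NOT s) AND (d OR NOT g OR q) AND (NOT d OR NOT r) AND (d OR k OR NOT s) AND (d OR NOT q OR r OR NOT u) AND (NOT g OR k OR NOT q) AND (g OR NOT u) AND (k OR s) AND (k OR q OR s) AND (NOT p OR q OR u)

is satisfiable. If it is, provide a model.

Unit clause (NOT d) forces d = False.
In (d OR NOT p) only NOT p is left, so p = False.
Try u = True:
  (g OR NOT u) forces g = True.
  (d OR NOT g OR q) forces q = True.
  (NOT g OR NOT q OR s) forces s = True.
  clause (d OR NOT q OR NOT s) is falsified — backtrack.
So u = False.
  then (d OR k OR u) forces k = True.
Set g = False.
  then (NOT c OR g OR u) forces c = False.
Set r = False.
  then (NOT q OR r) forces q = False.
Set s = False.
All clauses satisfied.

u: False, g: False, r: False, q: False, s: False, c: False, d: False, k: True, p: False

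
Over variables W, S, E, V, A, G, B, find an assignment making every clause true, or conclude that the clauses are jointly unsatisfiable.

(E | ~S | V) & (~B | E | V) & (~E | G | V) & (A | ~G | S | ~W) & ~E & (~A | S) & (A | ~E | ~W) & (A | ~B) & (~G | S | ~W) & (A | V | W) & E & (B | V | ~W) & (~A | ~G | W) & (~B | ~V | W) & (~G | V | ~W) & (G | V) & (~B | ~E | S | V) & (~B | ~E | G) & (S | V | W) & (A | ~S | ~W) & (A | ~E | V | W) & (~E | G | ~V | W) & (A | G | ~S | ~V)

Case E = True:
  Clause (~E) is falsified — contradiction.
Case E = False:
  Clause (E) is falsified — contradiction.
Both cases fail, so the formula is unsatisfiable.

No satisfying assignment exists.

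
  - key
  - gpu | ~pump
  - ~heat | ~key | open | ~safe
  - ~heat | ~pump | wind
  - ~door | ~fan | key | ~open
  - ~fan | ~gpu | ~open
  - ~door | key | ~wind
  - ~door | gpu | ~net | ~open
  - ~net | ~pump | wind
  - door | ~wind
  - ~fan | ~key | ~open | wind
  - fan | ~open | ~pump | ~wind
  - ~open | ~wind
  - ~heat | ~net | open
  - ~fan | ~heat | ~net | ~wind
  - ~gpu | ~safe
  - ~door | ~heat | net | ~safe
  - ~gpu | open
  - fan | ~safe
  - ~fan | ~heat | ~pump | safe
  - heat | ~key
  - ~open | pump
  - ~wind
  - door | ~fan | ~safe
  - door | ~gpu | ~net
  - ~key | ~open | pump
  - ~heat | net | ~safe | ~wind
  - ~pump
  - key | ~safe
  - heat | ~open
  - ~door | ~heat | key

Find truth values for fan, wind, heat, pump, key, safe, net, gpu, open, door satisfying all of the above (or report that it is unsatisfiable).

Unit clause (key) forces key = True.
In (heat | ~key) only heat is left, so heat = True.
Unit clause (~wind) forces wind = False.
Unit clause (~pump) forces pump = False.
In (~open | pump) only ~open is left, so open = False.
In (~heat | ~key | open | ~safe) only ~safe is left, so safe = False.
In (~heat | ~net | open) only ~net is left, so net = False.
In (~gpu | open) only ~gpu is left, so gpu = False.
Set fan = True.
Set door = False.
All clauses satisfied.

fan=T, wind=F, heat=T, pump=F, key=T, safe=F, net=F, gpu=F, open=F, door=F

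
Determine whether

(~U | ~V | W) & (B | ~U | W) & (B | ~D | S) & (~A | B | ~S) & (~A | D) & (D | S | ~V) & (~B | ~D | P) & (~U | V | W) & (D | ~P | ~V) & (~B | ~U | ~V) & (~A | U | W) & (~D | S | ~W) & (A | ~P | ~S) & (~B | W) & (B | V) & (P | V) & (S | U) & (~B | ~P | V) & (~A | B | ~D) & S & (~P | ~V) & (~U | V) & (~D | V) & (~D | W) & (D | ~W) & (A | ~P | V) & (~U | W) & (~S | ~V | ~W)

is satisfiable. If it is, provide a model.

B: False, A: False, P: False, V: True, U: False, W: False, S: True, D: False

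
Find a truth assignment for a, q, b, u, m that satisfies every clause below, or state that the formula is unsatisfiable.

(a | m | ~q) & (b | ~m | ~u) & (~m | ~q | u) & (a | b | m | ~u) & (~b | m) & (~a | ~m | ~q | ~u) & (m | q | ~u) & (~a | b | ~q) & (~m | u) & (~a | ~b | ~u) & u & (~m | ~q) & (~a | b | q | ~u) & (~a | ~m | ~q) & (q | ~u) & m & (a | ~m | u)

Case u = True:
  (q | ~u) forces q = True.
  (~m | ~q) forces m = False.
  Clause (m) is falsified — contradiction.
Case u = False:
  Clause (u) is falsified — contradiction.
Both cases fail, so the formula is unsatisfiable.

The formula is unsatisfiable.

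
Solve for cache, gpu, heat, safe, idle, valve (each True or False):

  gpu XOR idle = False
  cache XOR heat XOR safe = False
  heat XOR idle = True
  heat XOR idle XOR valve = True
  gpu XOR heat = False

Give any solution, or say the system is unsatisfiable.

No satisfying assignment exists.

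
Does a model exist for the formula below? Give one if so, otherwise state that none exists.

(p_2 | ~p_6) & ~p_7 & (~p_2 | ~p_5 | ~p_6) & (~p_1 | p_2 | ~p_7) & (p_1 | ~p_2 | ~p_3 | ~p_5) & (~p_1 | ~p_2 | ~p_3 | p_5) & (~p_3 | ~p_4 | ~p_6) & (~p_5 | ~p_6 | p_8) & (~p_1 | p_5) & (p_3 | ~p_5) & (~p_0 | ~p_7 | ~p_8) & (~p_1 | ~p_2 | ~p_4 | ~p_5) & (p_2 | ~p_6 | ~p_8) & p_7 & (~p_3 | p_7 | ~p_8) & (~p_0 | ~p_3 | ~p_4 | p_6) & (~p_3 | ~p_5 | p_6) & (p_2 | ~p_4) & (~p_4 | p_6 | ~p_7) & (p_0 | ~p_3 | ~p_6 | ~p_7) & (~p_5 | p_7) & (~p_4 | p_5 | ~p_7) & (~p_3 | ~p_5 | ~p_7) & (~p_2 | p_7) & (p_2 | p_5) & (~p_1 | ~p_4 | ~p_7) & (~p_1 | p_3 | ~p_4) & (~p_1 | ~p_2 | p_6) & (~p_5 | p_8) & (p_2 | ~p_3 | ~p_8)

No satisfying assignment exists.

Case p_7 = True:
  Clause (~p_7) is falsified — contradiction.
Case p_7 = False:
  Clause (p_7) is falsified — contradiction.
Both cases fail, so the formula is unsatisfiable.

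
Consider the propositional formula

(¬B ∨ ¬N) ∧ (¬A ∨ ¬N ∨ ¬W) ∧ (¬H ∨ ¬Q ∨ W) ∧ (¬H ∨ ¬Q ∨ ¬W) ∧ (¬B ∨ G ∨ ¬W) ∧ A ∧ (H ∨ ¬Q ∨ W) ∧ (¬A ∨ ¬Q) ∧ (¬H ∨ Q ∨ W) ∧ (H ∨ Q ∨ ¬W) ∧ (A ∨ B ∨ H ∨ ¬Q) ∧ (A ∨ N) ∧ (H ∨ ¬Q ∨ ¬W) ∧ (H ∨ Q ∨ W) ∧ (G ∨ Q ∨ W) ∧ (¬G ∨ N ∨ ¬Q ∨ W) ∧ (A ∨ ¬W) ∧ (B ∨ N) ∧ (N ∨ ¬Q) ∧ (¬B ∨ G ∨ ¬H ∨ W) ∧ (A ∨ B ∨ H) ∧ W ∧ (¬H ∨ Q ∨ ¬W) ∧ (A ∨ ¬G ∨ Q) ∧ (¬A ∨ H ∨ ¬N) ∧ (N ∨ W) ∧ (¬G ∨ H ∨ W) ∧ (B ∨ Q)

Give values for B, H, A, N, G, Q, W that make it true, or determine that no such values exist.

Case A = True:
  (¬A ∨ ¬Q) forces Q = False.
  (W) forces W = True.
  (¬A ∨ ¬N ∨ ¬W) forces N = False.
  (H ∨ Q ∨ ¬W) forces H = True.
  Clause (¬H ∨ Q ∨ ¬W) is falsified — contradiction.
Case A = False:
  Clause (A) is falsified — contradiction.
Both cases fail, so the formula is unsatisfiable.

UNSATISFIABLE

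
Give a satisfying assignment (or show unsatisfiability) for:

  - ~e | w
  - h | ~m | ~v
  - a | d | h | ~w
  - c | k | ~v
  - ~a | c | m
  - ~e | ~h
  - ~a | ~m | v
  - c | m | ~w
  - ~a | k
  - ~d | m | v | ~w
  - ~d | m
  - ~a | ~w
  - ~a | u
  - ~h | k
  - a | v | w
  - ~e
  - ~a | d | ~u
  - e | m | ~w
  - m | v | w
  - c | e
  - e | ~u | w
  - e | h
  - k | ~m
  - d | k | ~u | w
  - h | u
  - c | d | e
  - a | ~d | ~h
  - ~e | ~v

Unit clause (~e) forces e = False.
In (c | e) only c is left, so c = True.
In (e | h) only h is left, so h = True.
In (~h | k) only k is left, so k = True.
Try a = True:
  (~a | ~w) forces w = False.
  (~a | u) forces u = True.
  clause (e | ~u | w) is falsified — backtrack.
So a = False.
  then (a | ~d | ~h) forces d = False.
Set v = False.
  then (a | v | w) forces w = True.
  then (e | m | ~w) forces m = True.
Set u = True.
All clauses satisfied.

a=F, h=T, v=F, e=F, c=T, m=T, u=T, d=F, k=T, w=T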